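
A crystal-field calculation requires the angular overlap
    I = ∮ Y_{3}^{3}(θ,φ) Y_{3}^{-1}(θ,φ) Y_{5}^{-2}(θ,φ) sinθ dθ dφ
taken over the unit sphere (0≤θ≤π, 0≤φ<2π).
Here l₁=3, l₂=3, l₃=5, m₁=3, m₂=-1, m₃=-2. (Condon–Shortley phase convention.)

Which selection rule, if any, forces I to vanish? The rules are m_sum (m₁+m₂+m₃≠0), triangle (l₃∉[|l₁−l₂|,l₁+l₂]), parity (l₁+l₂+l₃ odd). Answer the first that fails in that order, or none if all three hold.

Σmᵢ = 0  ✓
l₃∈[|l₁−l₂|,l₁+l₂]=[0,6], have l₃=5  ✓
Σlᵢ = 11 ⇒ odd  ✗

parity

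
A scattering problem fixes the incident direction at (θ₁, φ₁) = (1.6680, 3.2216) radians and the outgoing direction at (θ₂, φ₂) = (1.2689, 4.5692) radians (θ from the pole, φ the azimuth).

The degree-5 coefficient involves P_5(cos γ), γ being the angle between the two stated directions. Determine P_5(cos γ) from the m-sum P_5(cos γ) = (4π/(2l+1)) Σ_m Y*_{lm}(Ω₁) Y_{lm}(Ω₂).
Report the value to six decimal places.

0.289530

Summing Y*_{l m}(θ₁,φ₁)·Y_{l m}(θ₂,φ₂) over m ∈ [−5, 5]; prefactor 4π/(2·5+1) = 1.142397:
  [-5]  conj(Y_{5,-5})(Ω₁) = -0.417492-0.176531i ; Y_{5,-5}(Ω₂) = -0.241695+0.277837i ; Δ = +0.149953-0.073328i
  [-4]  conj(Y_{5,-4})(Ω₁) = -0.132675-0.043972i ; Y_{5,-4}(Ω₂) = +0.304773+0.196537i ; Δ = -0.031794-0.039477i
  [-3]  conj(Y_{5,-3})(Ω₁) = +0.303207+0.074207i ; Y_{5,-3}(Ω₂) = -0.025625+0.055938i ; Δ = -0.011921+0.015059i
  [-2]  conj(Y_{5,-2})(Ω₁) = +0.156303+0.025226i ; Y_{5,-2}(Ω₂) = +0.323783+0.095345i ; Δ = +0.048203+0.023071i
  [-1]  conj(Y_{5,-1})(Ω₁) = -0.276442-0.022165i ; Y_{5,-1}(Ω₂) = +0.003210-0.022263i ; Δ = -0.001381+0.006083i
  [+0]  conj(Y_{5,0})(Ω₁) = -0.162832-0.000000i ; Y_{5,0}(Ω₂) = +0.323527+0.000000i ; Δ = -0.052680-0.000000i
  [+1]  conj(Y_{5,1})(Ω₁) = +0.276442-0.022165i ; Y_{5,1}(Ω₂) = -0.003210-0.022263i ; Δ = -0.001381-0.006083i
  [+2]  conj(Y_{5,2})(Ω₁) = +0.156303-0.025226i ; Y_{5,2}(Ω₂) = +0.323783-0.095345i ; Δ = +0.048203-0.023071i
  [+3]  conj(Y_{5,3})(Ω₁) = -0.303207+0.074207i ; Y_{5,3}(Ω₂) = +0.025625+0.055938i ; Δ = -0.011921-0.015059i
  [+4]  conj(Y_{5,4})(Ω₁) = -0.132675+0.043972i ; Y_{5,4}(Ω₂) = +0.304773-0.196537i ; Δ = -0.031794+0.039477i
  [+5]  conj(Y_{5,5})(Ω₁) = +0.417492-0.176531i ; Y_{5,5}(Ω₂) = +0.241695+0.277837i ; Δ = +0.149953+0.073328i
Total Σ_m = +0.253440+0.000000i. Multiply by 1.142397: +0.289530+0.000000i. P_5(cos γ) = 0.289530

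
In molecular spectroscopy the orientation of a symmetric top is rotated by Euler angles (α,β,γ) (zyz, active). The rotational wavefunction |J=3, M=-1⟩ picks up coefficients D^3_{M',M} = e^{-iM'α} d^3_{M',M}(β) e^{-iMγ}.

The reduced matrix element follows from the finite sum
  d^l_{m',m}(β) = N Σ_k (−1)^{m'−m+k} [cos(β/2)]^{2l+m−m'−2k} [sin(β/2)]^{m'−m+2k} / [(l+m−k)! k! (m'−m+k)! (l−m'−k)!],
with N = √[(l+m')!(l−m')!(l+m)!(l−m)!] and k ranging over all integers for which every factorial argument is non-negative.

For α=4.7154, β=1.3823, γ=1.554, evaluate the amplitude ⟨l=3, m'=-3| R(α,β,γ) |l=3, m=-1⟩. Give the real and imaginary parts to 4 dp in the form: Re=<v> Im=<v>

Split into d^3_{-3,-1}(β=1.3823) × two z-phases.
Half-angle: c=0.770513, s=0.637424. N=√(1·720·2·24)=185.903201
k∈{2} keeps every argument non-negative
  k=2: (−1)^0·185.9032/(48)·0.7705^4·0.6374^2 = +0.554655
d^3_{-3,-1}(1.3823) = +0.554655
Phases: e^{-i·(-3)·4.7154}=-0.009033+0.999959i, e^{-i·(-1)·1.5540}=+0.016796+0.999859i ⇒ D=-0.554638+0.004306i

Re=-0.5546 Im=0.0043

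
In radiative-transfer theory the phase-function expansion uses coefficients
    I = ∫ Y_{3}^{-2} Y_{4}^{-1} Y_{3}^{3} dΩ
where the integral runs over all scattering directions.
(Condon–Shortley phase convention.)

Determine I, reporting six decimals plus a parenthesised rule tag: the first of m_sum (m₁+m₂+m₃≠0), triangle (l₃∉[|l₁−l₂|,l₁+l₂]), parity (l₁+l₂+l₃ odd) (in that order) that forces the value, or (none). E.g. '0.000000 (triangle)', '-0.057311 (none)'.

Checks pass: Σm=0; 10 even; l₃=3∈[1,7].
(2·3+1)(2·4+1)(2·3+1) = 441
Δ: 4! 2! 4! / 11! → 1/34650
sum: t=1:−1/72 t=2:+1/16 t=3:−1/72 = 5/144
3j²(3 4 3; 0 0 0) = Δ·Π!·Σ² = 2/77  (sign -1)
sum: t=3:−1/288 = -1/288
3j²(3 4 3; -2 -1 3) = Δ·Π!·Σ² = 5/231  (sign -1)
combine: 4πI² = 441·2/77·5/231 = 30/121
take √, sign +1: I = 0.14046335
No selection rule forces the value: the integral is nonzero (none).

0.140463 (none)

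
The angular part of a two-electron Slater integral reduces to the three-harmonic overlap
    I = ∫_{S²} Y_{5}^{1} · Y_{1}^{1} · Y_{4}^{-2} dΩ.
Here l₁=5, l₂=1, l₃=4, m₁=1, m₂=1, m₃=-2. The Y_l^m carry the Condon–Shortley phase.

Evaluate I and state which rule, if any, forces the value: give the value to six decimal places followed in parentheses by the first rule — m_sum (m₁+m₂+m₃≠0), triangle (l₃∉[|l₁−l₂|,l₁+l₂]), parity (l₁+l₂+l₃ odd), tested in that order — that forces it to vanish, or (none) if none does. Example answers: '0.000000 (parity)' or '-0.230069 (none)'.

-0.120286 (none)

Checks pass: Σm=0; 10 even; l₃=4∈[4,6].
(2·5+1)(2·1+1)(2·4+1) = 297
Δ: 2! 8! 0! / 11! → 1/495
sum: t=1:−1/576 = -1/576
3j²(5 1 4; 0 0 0) = Δ·Π!·Σ² = 5/99  (sign -1)
sum: t=2:+1/2880 = 1/2880
3j²(5 1 4; 1 1 -2) = Δ·Π!·Σ² = 2/165  (sign +1)
combine: 4πI² = 297·5/99·2/165 = 2/11
take √, sign -1: I = -0.12028562
No selection rule forces the value: the integral is nonzero (none).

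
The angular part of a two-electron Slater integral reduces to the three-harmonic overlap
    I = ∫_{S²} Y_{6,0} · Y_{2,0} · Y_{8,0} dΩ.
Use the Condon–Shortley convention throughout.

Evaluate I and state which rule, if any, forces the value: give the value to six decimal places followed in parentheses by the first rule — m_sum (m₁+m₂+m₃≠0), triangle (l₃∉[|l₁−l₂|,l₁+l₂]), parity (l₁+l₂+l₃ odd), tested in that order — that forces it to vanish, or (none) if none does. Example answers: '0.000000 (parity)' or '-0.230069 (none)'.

Checks pass: Σm=0; 16 even; l₃=8∈[4,8].
(2·6+1)(2·2+1)(2·8+1) = 1105
Δ: 0! 12! 4! / 17! → 1/30940
sum: t=0:+1/2073600 = 1/2073600
3j²(6 2 8; 0 0 0) = Δ·Π!·Σ² = 28/1105  (sign +1)
(m-triple is (0,0,0) — same symbol as above.)
combine: 4πI² = 1105·28/1105·28/1105 = 784/1105
take √, sign +1: I = 0.23761396
No selection rule forces the value: the integral is nonzero (none).

0.237614 (none)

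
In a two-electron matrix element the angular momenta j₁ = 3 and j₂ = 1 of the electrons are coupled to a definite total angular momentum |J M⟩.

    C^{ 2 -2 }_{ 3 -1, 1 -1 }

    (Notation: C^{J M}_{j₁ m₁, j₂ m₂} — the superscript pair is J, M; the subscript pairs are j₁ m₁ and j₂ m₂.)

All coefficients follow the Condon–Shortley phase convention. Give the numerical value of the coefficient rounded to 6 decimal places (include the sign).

+√(1/21) = +0.218218

√[5·2!4!0!/7! · 2!4!0!2!0!4!] = √(768/7)
  +(−1)^0/∏(0,2,4,0,0,0)! = 1/48  (running 1/48)
⟨..|..⟩ = √(768/7)·(1/48) = +0.218218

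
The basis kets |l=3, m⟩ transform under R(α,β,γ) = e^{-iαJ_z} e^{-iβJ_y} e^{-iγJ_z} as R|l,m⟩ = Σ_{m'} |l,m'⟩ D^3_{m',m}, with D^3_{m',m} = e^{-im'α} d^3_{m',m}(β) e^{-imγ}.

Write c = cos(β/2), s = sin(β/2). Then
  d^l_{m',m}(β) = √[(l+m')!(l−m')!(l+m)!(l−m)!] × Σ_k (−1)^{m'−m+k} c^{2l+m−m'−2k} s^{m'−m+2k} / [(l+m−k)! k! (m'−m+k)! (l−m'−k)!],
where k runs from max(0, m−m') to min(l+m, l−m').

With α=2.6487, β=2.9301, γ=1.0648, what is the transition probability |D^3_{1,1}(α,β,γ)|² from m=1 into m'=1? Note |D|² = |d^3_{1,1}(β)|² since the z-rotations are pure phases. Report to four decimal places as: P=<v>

P=0.0041

First d^3_{1,1}(β=2.9301), then the phase factors e^{-i(1)α} and e^{-i(1)γ}:
c=cos(2.930100/2)=0.105549, s=sin(2.930100/2)=0.994414; N=√[24·2·24·2]=48.000000
k∈{0,1,2} keeps every argument non-negative
  k=0: (−1)^0·48.0000/(48)·0.1055^6·0.9944^0 = +0.000001
  k=1: (−1)^1·48.0000/(6)·0.1055^4·0.9944^2 = -0.000982
  k=2: (−1)^2·48.0000/(8)·0.1055^2·0.9944^4 = +0.065363
d^3_{1,1}(2.9301) = +0.000001 -0.000982 +0.065363 = +0.064382
|D^3_{1,1}|² = |d^3_{1,1}(β)|² = (+0.064382)² = 0.004145 (the z-rotation phases have unit modulus)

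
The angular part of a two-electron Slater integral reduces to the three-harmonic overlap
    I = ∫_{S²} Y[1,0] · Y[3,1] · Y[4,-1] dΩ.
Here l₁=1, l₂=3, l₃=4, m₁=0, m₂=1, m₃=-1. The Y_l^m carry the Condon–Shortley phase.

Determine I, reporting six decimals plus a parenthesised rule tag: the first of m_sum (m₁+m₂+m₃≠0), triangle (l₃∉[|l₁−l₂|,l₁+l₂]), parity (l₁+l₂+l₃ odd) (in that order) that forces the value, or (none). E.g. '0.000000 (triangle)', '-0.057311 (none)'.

Rules hold: Σm=0, L=8 even, 2≤4≤4.
N = 3·7·9 = 189
Δ = 0!·2!·6!/9! = 1/252
Racah Σ t=0..0: t=0:+1/36 = 1/36
⇒ 3j(1 3 4; 0 0 0)² = 4/63, sgn +1
Racah Σ t=0..0: t=0:+1/48 = 1/48
⇒ 3j(1 3 4; 0 1 -1)² = 5/84, sgn -1
4πI² = N·(3j₀)²·(3jₘ)² = 5/7
I = -1·√(0.714286/4π) = -0.23841361
No selection rule forces the value: the integral is nonzero (none).

-0.238414 (none)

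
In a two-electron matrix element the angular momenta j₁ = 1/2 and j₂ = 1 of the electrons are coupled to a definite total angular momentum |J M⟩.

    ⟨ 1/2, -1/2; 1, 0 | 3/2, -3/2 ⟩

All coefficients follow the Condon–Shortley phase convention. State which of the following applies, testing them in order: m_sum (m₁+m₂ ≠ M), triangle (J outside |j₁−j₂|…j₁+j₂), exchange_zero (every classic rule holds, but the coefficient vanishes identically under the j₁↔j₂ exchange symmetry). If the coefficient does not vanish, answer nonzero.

m_sum

m-sum: m₁+m₂ = -1/2+0 = -1/2, M = -3/2  ✗ ⇒ coefficient is 0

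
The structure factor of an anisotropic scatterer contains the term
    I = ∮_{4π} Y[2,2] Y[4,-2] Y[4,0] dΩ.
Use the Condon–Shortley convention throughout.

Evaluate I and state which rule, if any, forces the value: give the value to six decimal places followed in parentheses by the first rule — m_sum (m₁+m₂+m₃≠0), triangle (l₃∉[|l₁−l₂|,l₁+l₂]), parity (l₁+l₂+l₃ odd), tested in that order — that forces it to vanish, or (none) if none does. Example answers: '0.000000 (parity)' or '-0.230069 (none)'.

-0.190365 (none)

Rules hold: Σm=0, L=10 even, 2≤4≤6.
N = 5·9·9 = 405
Δ = 2!·2!·6!/11! = 1/13860
Racah Σ t=0..2: t=0:+1/192 t=1:−1/36 t=2:+1/192 = -5/288
⇒ 3j(2 4 4; 0 0 0)² = 20/693, sgn -1
Racah Σ t=0..0: t=0:+1/192 = 1/192
⇒ 3j(2 4 4; 2 -2 0)² = 3/77, sgn +1
4πI² = N·(3j₀)²·(3jₘ)² = 2700/5929
I = -1·√(0.455389/4π) = -0.19036462
No selection rule forces the value: the integral is nonzero (none).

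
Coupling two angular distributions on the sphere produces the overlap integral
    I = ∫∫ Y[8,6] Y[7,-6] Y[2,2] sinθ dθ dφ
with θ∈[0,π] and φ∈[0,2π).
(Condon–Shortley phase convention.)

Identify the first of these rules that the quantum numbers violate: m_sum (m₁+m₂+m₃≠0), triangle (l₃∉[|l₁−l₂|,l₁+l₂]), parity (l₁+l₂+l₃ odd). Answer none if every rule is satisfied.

m_sum

Σmᵢ = 2  ✗
l₃∈[|l₁−l₂|,l₁+l₂]=[1,15], have l₃=2
Σlᵢ = 17 ⇒ odd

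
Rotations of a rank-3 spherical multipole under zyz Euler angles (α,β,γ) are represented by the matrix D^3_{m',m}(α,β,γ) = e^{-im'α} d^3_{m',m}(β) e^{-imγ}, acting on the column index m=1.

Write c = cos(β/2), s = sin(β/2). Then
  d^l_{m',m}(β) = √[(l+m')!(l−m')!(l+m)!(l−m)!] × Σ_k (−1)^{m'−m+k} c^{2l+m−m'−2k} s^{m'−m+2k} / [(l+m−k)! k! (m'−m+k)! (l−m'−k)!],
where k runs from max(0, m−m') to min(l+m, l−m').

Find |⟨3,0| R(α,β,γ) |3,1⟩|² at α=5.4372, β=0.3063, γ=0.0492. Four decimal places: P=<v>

P=0.2143

Split into d^3_{0,1}(β=0.3063) × two z-phases.
Half-angle: c=0.988295, s=0.152552. N=√(6·6·24·2)=41.569219
Admissible k: 1..3 (factorial args all ≥0)
  k=1: (−1)^0·41.5692/(12)·0.9883^5·0.1526^1 = +0.498245
  k=2: (−1)^1·41.5692/(4)·0.9883^3·0.1526^3 = -0.035614
  k=3: (−1)^2·41.5692/(12)·0.9883^1·0.1526^5 = +0.000283
d^3_{0,1}(0.3063) = +0.498245 -0.035614 +0.000283 = +0.462913
|D^3_{0,1}|² = |d^3_{0,1}(β)|² = (+0.462913)² = 0.214288 (the z-rotation phases have unit modulus)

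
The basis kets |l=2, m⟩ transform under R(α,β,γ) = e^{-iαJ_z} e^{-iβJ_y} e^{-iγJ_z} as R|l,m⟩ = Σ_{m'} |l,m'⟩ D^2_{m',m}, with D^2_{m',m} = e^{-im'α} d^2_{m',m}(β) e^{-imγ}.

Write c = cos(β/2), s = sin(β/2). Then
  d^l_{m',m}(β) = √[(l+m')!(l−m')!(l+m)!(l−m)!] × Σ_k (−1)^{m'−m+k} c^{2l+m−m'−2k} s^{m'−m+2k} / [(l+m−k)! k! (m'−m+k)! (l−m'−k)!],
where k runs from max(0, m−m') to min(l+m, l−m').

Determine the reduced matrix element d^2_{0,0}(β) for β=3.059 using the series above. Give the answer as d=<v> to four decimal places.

d^2_{0,0}(β=3.0590) via the finite sum:
With c≡cos(β/2)=0.041285 and s≡sin(β/2)=0.999147, N=[2·2·2·2]^{1/2}=4.000000
Admissible k: 0..2 (factorial args all ≥0)
  k=0: (−1)^0·4.0000/(4)·0.0413^4·0.9991^0 = +0.000003
  k=1: (−1)^1·4.0000/(1)·0.0413^2·0.9991^2 = -0.006806
  k=2: (−1)^2·4.0000/(4)·0.0413^0·0.9991^4 = +0.996594
d^2_{0,0}(3.0590) = +0.000003 -0.006806 +0.996594 = +0.989791

d=0.9898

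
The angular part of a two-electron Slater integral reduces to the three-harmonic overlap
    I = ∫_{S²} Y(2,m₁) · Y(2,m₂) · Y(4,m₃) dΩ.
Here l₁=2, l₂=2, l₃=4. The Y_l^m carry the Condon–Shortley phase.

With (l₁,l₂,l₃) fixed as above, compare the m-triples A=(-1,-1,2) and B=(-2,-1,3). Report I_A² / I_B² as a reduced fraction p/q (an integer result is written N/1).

Shared (l₁,l₂,l₃)=(2,2,4): N and (l;000)² cancel in I_A²/I_B².
A: Δ = 0!·4!·4!/9! = 1/630; Racah Σ t=0..0: t=0:+1/36 = 1/36; ⇒ 3j(2 2 4; -1 -1 2)² = 4/63, sgn +1
B: Δ = 0!·4!·4!/9! = 1/630; Racah Σ t=0..0: t=0:+1/144 = 1/144; ⇒ 3j(2 2 4; -2 -1 3)² = 1/18, sgn -1
I_A²/I_B² = (4/63)/(1/18) = 8/7

8/7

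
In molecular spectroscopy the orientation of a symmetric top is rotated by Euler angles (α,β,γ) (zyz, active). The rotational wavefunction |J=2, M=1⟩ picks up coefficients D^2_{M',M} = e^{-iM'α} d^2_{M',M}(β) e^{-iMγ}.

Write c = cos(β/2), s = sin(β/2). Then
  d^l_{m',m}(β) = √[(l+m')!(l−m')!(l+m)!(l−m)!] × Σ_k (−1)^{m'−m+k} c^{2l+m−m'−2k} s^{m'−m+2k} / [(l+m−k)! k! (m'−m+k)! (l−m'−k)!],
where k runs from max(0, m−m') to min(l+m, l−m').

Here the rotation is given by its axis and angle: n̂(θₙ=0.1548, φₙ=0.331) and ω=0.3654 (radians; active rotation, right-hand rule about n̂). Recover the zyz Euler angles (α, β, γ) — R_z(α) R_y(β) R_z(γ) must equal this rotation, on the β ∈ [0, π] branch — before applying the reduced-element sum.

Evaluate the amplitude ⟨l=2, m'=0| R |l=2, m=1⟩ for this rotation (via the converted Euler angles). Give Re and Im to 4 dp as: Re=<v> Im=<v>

Axis–angle → zyz. n̂ = (sinθₙcosφₙ, sinθₙsinφₙ, cosθₙ) = (+0.145813, +0.050108, +0.988042), ω = 0.3654.
R = I cosω + sinω [n̂]ₓ + (1−cosω) n̂n̂ᵀ gives
  R = [+0.935385, -0.352568, +0.027416; +0.353533, +0.934147, -0.048834; -0.008393, +0.055371, +0.998431]
β = atan2(√(R₁₃²+R₂₃²), R₃₃) = 0.056033; α = atan2(R₂₃, R₁₃) mod 2π = 5.223952; γ = atan2(R₃₂, −R₃₁) mod 2π = 1.420359
First d^2_{0,1}(β=0.0560), then the phase factors e^{-i(0)α} and e^{-i(1)γ}:
Half-angle: c=0.999608, s=0.028013. N=√(2·2·6·1)=4.898979
Admissible k: 1..2 (factorial args all ≥0)
  k=1: (−1)^0·4.8990/(2)·0.9996^3·0.0280^1 = +0.068536
  k=2: (−1)^1·4.8990/(2)·0.9996^1·0.0280^3 = -0.000054
d^2_{0,1}(0.0560) = +0.068536 -0.000054 = +0.068482
Phases: e^{-i·(0)·5.2240}=+1.000000+0.000000i, e^{-i·(1)·1.4204}=+0.149870-0.988706i ⇒ D=+0.010263-0.067709i

Re=0.0103 Im=-0.0677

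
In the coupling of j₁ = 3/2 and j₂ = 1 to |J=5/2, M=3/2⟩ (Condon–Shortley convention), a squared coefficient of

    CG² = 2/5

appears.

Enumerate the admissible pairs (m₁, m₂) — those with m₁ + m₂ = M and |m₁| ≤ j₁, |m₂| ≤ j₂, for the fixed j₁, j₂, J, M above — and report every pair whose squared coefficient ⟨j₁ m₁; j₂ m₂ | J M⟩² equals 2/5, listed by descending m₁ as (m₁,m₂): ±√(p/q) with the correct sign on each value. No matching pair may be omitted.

Admissible pairs with m₁+m₂ = M = 3/2: (1/2,1), (3/2,0)
  (m₁,m₂)=(3/2,0): CG² = 2/5, CG = +√(2/5)   ← matches the target
  (m₁,m₂)=(1/2,1): CG² = 3/5, CG = +√(3/5)
Pairs with CG² = 2/5: (3/2,0): +√(2/5)

(3/2,0): +√(2/5)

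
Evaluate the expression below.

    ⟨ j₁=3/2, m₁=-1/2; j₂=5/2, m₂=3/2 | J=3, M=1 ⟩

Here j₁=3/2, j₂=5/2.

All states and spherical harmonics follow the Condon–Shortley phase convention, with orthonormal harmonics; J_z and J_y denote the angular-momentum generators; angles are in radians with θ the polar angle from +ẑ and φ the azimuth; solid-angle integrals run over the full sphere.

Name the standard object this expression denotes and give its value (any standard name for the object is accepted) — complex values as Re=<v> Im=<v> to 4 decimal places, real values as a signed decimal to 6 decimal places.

Clebsch–Gordan coefficient, −√(49/120) ≈ -0.639010

This is a Clebsch–Gordan (vector-coupling) coefficient.
√[7·1!2!4!/8! · 1!2!4!1!4!2!] = √(96/5)
  +(−1)^0/∏(0,1,2,4,0,0)! = 1/48  (running 1/48)
  +(−1)^1/∏(1,0,1,3,1,1)! = -1/6  (running -7/48)
⟨..|..⟩ = √(96/5)·(-7/48) = -0.639010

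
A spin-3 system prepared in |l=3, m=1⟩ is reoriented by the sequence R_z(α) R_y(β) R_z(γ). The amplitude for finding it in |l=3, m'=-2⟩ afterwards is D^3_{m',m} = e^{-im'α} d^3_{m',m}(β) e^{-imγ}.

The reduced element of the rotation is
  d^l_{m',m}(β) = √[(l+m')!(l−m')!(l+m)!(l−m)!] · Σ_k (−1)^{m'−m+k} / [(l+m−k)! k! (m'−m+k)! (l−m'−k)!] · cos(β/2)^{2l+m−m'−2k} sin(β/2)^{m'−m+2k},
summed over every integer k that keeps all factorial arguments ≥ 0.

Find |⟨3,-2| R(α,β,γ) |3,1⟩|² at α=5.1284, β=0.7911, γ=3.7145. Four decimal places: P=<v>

P=0.0673

D^3_{-2,1}(5.1284,0.7911,3.7145) = e^{-i·-2·5.1284}·d^3_{-2,1}(0.7911)·e^{-i·1·3.7145}. Compute d first:
Half-angle: c=0.922785, s=0.385316. N=√(1·120·24·2)=75.894664
k∈{3,4} keeps every argument non-negative
  k=3: (−1)^0·75.8947/(12)·0.9228^3·0.3853^3 = +0.284303
  k=4: (−1)^1·75.8947/(24)·0.9228^1·0.3853^5 = -0.024785
d^3_{-2,1}(0.7911) = +0.284303 -0.024785 = +0.259518
|D^3_{-2,1}|² = |d^3_{-2,1}(β)|² = (+0.259518)² = 0.067350 (the z-rotation phases have unit modulus)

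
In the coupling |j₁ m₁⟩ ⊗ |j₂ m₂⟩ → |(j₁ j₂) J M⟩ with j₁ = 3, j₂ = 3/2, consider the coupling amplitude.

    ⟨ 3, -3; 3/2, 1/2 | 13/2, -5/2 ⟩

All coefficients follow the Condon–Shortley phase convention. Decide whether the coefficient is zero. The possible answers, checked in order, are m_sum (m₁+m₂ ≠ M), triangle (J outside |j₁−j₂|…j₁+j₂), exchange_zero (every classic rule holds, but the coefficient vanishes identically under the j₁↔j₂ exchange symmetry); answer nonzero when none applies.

triangle

m-sum: m₁+m₂ = -3+1/2 = -5/2, M = -5/2  ✓
triangle: need |j₁−j₂| ≤ J ≤ j₁+j₂, i.e. J ∈ [3/2, 9/2]; J = 13/2 is outside ✗ ⇒ coefficient is 0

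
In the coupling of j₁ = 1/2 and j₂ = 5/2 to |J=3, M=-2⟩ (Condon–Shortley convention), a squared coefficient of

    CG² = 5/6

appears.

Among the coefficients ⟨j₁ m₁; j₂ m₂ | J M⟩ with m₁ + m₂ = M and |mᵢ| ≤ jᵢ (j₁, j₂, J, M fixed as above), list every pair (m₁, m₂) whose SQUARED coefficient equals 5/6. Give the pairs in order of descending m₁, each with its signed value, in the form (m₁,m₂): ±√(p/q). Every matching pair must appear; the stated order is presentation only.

Admissible pairs with m₁+m₂ = M = -2: (-1/2,-3/2), (1/2,-5/2)
  (m₁,m₂)=(1/2,-5/2): CG² = 1/6, CG = +√(1/6)
  (m₁,m₂)=(-1/2,-3/2): CG² = 5/6, CG = +√(5/6)   ← matches the target
Pairs with CG² = 5/6: (-1/2,-3/2): +√(5/6)

(-1/2,-3/2): +√(5/6)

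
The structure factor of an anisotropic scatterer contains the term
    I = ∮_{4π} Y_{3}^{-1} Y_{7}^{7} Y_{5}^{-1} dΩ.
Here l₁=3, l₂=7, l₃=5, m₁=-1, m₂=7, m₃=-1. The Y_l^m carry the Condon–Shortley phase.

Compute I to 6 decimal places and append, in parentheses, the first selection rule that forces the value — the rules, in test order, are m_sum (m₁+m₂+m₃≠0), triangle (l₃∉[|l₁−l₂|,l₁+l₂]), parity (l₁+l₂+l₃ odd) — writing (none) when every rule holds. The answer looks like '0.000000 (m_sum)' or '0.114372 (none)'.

-1 + 7 − 1 = 5 ≠ 0: azimuthal integral kills it; I = 0

0.000000 (m_sum)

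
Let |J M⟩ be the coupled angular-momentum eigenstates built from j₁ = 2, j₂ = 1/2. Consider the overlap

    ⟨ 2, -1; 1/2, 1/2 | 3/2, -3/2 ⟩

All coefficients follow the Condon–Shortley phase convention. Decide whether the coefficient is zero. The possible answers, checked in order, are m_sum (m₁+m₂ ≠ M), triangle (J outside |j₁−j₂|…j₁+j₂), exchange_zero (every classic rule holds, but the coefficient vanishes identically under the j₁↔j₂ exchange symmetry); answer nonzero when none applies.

m-sum: m₁+m₂ = -1+1/2 = -1/2, M = -3/2  ✗ ⇒ coefficient is 0

m_sum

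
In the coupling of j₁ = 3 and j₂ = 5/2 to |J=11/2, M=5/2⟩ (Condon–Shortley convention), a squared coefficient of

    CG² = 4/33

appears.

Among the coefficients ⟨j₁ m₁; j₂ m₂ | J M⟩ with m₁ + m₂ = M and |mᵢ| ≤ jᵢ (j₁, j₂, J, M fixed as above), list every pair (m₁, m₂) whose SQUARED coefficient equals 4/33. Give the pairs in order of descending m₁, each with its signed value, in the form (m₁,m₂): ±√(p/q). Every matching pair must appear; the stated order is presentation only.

(0,5/2): +√(4/33)

Admissible pairs with m₁+m₂ = M = 5/2: (0,5/2), (1,3/2), (2,1/2), (3,-1/2)
  (m₁,m₂)=(3,-1/2): CG² = 2/33, CG = +√(2/33)
  (m₁,m₂)=(2,1/2): CG² = 4/11, CG = +√(4/11)
  (m₁,m₂)=(1,3/2): CG² = 5/11, CG = +√(5/11)
  (m₁,m₂)=(0,5/2): CG² = 4/33, CG = +√(4/33)   ← matches the target
Pairs with CG² = 4/33: (0,5/2): +√(4/33)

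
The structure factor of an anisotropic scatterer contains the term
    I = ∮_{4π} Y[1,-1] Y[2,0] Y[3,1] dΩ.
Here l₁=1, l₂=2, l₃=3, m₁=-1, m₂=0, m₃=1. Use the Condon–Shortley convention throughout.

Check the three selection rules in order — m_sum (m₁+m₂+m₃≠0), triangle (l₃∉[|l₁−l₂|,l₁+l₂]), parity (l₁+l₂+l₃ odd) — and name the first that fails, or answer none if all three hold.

azimuthal sum: -1 + 0 + 1 = 0  ✓
1 ≤ 3 ≤ 3 (triangle on l)  ✓
L = 1 + 2 + 3 = 6 (even)  ✓

none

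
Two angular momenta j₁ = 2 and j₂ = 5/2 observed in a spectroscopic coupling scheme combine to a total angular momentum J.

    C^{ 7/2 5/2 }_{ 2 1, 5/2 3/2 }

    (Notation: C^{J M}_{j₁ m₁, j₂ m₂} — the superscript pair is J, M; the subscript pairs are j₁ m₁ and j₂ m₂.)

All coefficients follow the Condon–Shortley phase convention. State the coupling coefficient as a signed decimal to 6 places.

-0.125988

√[8·1!3!4!/9! · 3!1!4!1!6!1!] = √(2304/7)
  +(−1)^0/∏(0,1,1,4,2,0)! = 1/48  (running 1/48)
  +(−1)^1/∏(1,0,0,3,3,1)! = -1/36  (running -1/144)
⟨..|..⟩ = √(2304/7)·(-1/144) = -0.125988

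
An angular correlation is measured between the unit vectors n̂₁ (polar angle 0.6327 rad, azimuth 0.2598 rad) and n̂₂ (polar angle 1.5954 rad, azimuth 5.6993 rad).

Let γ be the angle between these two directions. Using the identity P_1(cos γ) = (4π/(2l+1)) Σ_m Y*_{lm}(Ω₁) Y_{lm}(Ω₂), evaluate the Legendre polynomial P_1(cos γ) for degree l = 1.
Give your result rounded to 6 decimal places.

Term-by-term m-sum for l=1 (normalisation 4π/3 = 4.188790):
  m=-1: (0.197443, 0.052482) × (0.288168, 0.190403) = (0.046904, 0.052717)  (running Σ = (0.046904, 0.052717))
  m=0: (0.394026, -0.000000) × (-0.012020, 0.000000) = (-0.004736, 0.000000)  (running Σ = (0.042168, 0.052717))
  m=1: (-0.197443, 0.052482) × (-0.288168, 0.190403) = (0.046904, -0.052717)  (running Σ = (0.089072, 0.000000))
Total Σ_m = (0.089072, 0.000000). Multiply by 4.188790: (0.373103, 0.000000). P_1(cos γ) = 0.373103

0.373103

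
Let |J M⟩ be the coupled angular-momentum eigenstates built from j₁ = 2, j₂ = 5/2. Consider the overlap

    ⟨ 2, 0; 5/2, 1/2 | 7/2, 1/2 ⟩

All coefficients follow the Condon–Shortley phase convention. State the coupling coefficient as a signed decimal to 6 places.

-0.195180  (= −√(4/105))

√[8·1!3!4!/9! · 2!2!3!2!4!3!] = √(768/35)
  +(−1)^0/∏(0,1,2,3,1,1)! = 1/12  (running 1/12)
  +(−1)^1/∏(1,0,1,2,2,2)! = -1/8  (running -1/24)
⟨..|..⟩ = √(768/35)·(-1/24) = -0.195180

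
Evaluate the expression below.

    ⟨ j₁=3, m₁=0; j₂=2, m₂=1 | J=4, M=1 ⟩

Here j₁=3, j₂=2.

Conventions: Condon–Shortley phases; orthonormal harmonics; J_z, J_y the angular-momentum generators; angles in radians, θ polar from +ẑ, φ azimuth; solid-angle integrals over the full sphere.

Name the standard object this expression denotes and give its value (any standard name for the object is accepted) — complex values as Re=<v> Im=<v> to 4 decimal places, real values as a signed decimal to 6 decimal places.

Clebsch–Gordan coefficient, −√(3/14) ≈ -0.462910

This is a Clebsch–Gordan (vector-coupling) coefficient.
triangle: 1!*5!*3!/10! = 720/3628800
(j±m)!: 3!*3!*3!*1!*5!*3! = 155520
prefactor² = (2J+1)*Δ*N² = 1944/7
  k=0: +1/(0!*1!*3!*3!*2!*0!) = 1/72
  k=1: −1/(1!*0!*2!*2!*3!*1!) = -1/24
Σ = -1/36  ⇒  CG² = 1944/7*(-1/36)² = 3/14
CG = −√(3/14) = -0.462910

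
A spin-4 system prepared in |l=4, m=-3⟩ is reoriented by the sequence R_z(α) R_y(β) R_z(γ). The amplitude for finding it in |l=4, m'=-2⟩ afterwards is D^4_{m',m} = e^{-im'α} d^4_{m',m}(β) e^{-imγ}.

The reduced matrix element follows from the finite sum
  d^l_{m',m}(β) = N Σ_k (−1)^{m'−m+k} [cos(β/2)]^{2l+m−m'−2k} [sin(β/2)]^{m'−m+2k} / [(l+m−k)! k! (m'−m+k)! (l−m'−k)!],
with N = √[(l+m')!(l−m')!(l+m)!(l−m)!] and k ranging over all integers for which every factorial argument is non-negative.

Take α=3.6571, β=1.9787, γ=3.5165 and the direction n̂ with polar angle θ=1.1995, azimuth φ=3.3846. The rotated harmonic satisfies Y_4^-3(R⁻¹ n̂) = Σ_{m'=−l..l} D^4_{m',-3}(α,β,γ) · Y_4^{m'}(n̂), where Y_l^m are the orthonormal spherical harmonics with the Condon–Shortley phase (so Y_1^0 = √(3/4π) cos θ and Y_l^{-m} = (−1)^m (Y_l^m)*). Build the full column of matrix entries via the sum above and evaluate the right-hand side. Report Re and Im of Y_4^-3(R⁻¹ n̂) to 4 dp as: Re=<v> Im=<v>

Re=0.3346 Im=0.0260

Need the full column D^4_{m',-3} for m'=−4..4 at α=3.6571, β=1.9787, γ=3.5165.
cos(β/2)=0.549233, sin(β/2)=0.835669
d^4_{-4,-3}: single k=1 term ⇒ +0.035635;  D = +0.035599+0.001609i
d^4_{-3,-3}: k∈[0..1] ⇒ +0.008280 -0.134186 = -0.125906;  D = +0.112234-0.057060i
d^4_{-2,-3}: k∈[0..1] ⇒ -0.047141 +0.327395 = +0.280254;  D = +0.154742-0.233661i
d^4_{-1,-3}: k∈[0..1] ⇒ +0.152153 -0.587061 = -0.434909;  D = +0.030173-0.433861i
d^4_{0,-3}: k∈[0..1] ⇒ -0.345105 +0.798925 = +0.453821;  D = -0.195791-0.409413i
d^4_{1,-3}: k∈[0..1] ⇒ +0.587061 -0.815436 = -0.228375;  D = -0.187290-0.130681i
d^4_{2,-3}: k∈[0..1] ⇒ -0.757927 +0.584873 = -0.173054;  D = +0.172295+0.016193i
d^4_{3,-3}: k∈[0..1] ⇒ +0.719147 -0.237835 = +0.481313;  D = +0.439127-0.197051i
d^4_{4,-3}: single k=0 term ⇒ -0.442122;  D = +0.261719-0.356336i
Y_4^{m'}(θ=1.1995,φ=3.3846) and Σ D·Y over m':
  (+0.0356+0.0016i)·(+0.1881-0.2756i)  (+0.1122-0.0571i)·(-0.2741+0.2448i)  (+0.1547-0.2337i)·(-0.0202+0.0107i)  (+0.0302-0.4339i)·(+0.3227-0.0800i)  (-0.1958-0.4094i)·(-0.0363+0.0000i)  (-0.1873-0.1307i)·(-0.3227-0.0800i)  (+0.1723+0.0162i)·(-0.0202-0.0107i)  (+0.4391-0.1971i)·(+0.2741+0.2448i)  (+0.2617-0.3563i)·(+0.1881+0.2756i)
Y_4^-3(R⁻¹ n̂) = +0.334557+0.025990i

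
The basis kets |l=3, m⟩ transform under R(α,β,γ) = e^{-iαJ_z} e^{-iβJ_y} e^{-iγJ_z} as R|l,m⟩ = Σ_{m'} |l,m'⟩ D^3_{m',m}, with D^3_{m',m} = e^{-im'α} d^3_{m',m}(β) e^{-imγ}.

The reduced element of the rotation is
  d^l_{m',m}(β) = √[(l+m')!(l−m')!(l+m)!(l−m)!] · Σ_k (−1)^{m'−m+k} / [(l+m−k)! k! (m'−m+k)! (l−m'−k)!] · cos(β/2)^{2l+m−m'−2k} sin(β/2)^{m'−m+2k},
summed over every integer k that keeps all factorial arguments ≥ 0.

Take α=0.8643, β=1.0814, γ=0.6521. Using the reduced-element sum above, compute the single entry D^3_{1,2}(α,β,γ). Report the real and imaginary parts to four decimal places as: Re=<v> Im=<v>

Re=-0.1184 Im=-0.1739

D^3_{1,2}(0.8643,1.0814,0.6521) = e^{-i·1·0.8643}·d^3_{1,2}(1.0814)·e^{-i·2·0.6521}. Compute d first:
c=cos(1.081400/2)=0.857349, s=sin(1.081400/2)=0.514736; N=√[24·2·120·1]=75.894664
The bounds max(0,m−m')=1 and min(l+m,l−m')=2 give 2 terms
  k=1: (−1)^0·75.8947/(24)·0.8573^5·0.5147^1 = +0.754001
  k=2: (−1)^1·75.8947/(12)·0.8573^3·0.5147^3 = -0.543571
d^3_{1,2}(1.0814) = +0.754001 -0.543571 = +0.210430
D = (+0.649173-0.760641i)·(+0.210430)·(+0.263450-0.964673i) = -0.118418-0.173947i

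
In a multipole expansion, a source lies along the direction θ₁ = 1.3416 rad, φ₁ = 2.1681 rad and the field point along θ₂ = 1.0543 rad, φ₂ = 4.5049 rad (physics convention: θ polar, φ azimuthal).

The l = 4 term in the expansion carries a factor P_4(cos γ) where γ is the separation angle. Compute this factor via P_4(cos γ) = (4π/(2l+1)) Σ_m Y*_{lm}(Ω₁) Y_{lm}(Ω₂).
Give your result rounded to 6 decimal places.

-0.248152

Summing Y*_{l m}(θ₁,φ₁)·Y_{l m}(θ₂,φ₂) over m ∈ [−4, 4]; prefactor 4π/(2·4+1) = 1.396263:
  m=-4: (-0.290586+0.272002i) × (+0.170757+0.186695i) = -0.100401-0.007805i  (running Σ = -0.100401-0.007805i)
  m=-3: (+0.256248+0.057602i) × (+0.236954-0.330185i) = +0.079738-0.070960i  (running Σ = -0.020663-0.078765i)
  m=-2: (+0.074440+0.188455i) × (-0.163680-0.072111i) = +0.001405-0.036214i  (running Σ = -0.019257-0.114979i)
  m=-1: (+0.155337-0.228374i) × (+0.054107-0.257018i) = -0.050291-0.052281i  (running Σ = -0.069549-0.167260i)
  m=0: (+0.163410-0.000000i) × (-0.236390+0.000000i) = -0.038628+0.000000i  (running Σ = -0.108177-0.167260i)
  m=1: (-0.155337-0.228374i) × (-0.054107-0.257018i) = -0.050291+0.052281i  (running Σ = -0.158469-0.114979i)
  m=2: (+0.074440-0.188455i) × (-0.163680+0.072111i) = +0.001405+0.036214i  (running Σ = -0.157063-0.078765i)
  m=3: (-0.256248+0.057602i) × (-0.236954-0.330185i) = +0.079738+0.070960i  (running Σ = -0.077325-0.007805i)
  m=4: (-0.290586-0.272002i) × (+0.170757-0.186695i) = -0.100401+0.007805i  (running Σ = -0.177726-0.000000i)
Σ over m = -0.177726-0.000000i; ×(4π/9) → -0.248152-0.000000i. Real part: -0.248152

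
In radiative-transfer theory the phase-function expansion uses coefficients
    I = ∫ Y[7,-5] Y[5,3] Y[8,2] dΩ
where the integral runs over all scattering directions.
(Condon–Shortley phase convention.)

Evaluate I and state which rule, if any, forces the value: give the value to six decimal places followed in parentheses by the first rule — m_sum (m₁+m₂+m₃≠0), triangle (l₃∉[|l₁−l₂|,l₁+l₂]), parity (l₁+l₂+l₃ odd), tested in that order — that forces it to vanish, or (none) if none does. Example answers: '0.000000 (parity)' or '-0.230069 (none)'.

Checks pass: Σm=0; 20 even; l₃=8∈[2,12].
(2·7+1)(2·5+1)(2·8+1) = 2805
Δ: 4! 10! 6! / 21! → 1/814773960
sum: t=0:+1/87091200 t=1:−1/4976640 t=2:+1/2073600 t=3:−1/4976640 t=4:+1/87091200 = 1/9676800
3j²(7 5 8; 0 0 0) = Δ·Π!·Σ² = 360/46189  (sign +1)
sum: t=2:+1/10450944000 t=3:−1/261273600 t=4:+1/92897280 = 7/995328000
3j²(7 5 8; -5 3 2) = Δ·Π!·Σ² = 1029/83980  (sign +1)
combine: 4πI² = 2805·360/46189·1029/83980 = 277830/1037153
take √, sign +1: I = 0.14600349
No selection rule forces the value: the integral is nonzero (none).

0.146003 (none)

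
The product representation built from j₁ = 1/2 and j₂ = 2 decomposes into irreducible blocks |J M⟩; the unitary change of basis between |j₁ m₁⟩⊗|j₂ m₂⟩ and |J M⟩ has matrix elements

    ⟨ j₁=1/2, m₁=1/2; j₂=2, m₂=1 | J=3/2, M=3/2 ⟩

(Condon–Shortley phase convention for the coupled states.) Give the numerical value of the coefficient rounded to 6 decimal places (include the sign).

triangle: 1!·0!·3!/5! = 6/120
(j±m)!: 1!·0!·3!·1!·3!·0! = 36
prefactor² = (2J+1)·Δ·N² = 36/5
  k=0: +1/(0!·1!·0!·3!·0!·0!) = 1/6
Σ = 1/6  ⇒  CG² = 36/5·(1/6)² = 1/5
CG = +√(1/5) = +0.447214

+0.447214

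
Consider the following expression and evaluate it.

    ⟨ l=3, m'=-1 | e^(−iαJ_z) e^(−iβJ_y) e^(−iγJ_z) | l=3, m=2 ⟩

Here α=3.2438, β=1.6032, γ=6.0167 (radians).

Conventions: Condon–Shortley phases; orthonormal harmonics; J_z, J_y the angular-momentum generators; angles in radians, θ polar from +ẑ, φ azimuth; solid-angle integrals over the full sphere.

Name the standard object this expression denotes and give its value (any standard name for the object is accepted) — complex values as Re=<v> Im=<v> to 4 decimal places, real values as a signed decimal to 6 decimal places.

Wigner D-matrix element, Re=-0.2964 Im=-0.2185

This is a Wigner D-matrix element — the rotation-matrix element ⟨l m'| R(α,β,γ) |l m⟩ in the angular-momentum basis.
Split into d^3_{-1,2}(β=1.6032) × two z-phases.
With c≡cos(β/2)=0.695558 and s≡sin(β/2)=0.718470, N=[2·24·120·1]^{1/2}=75.894664
The bounds max(0,m−m')=3 and min(l+m,l−m')=4 give 2 terms
  k=3: (−1)^0·75.8947/(12)·0.6956^3·0.7185^3 = +0.789325
  k=4: (−1)^1·75.8947/(24)·0.6956^1·0.7185^5 = -0.421091
d^3_{-1,2}(1.6032) = +0.789325 -0.421091 = +0.368234
Attach z-rotation phases: D = e^{-i(-1)(3.2438)}·(+0.368234)·e^{-i(2)(6.0167)} = -0.296416-0.218481i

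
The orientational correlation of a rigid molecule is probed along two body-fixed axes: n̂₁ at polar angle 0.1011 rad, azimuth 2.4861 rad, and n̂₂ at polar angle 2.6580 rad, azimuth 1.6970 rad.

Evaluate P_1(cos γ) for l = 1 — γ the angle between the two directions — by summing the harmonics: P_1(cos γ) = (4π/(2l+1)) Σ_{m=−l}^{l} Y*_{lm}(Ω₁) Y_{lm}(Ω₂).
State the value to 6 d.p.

-0.847750

Addition theorem: P_1(cos γ) = (4π/3) Σ_m Y*_{lm}(Ω₁) Y_{lm}(Ω₂), m = −1…1:
  m=-1: (-0.027643, 0.021255) × (-0.020220, -0.159364) = (0.003946, 0.003976)  (running Σ = (0.003946, 0.003976))
  m=0: (0.486108, -0.000000) × (-0.432575, 0.000000) = (-0.210278, 0.000000)  (running Σ = (-0.206332, 0.003976))
  m=1: (0.027643, 0.021255) × (0.020220, -0.159364) = (0.003946, -0.003976)  (running Σ = (-0.202385, 0.000000))
Total Σ_m = (-0.202385, 0.000000). Multiply by 4.188790: (-0.847750, 0.000000). P_1(cos γ) = -0.847750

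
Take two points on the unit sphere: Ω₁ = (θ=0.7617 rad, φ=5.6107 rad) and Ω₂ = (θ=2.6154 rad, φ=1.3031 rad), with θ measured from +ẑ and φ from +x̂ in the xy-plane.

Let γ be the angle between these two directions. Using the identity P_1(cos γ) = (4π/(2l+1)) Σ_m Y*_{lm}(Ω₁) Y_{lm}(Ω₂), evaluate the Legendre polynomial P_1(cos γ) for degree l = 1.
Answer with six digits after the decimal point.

-0.762280

Term-by-term m-sum for l=1 (normalisation 4π/3 = 4.188790):
  term(m=-1) = (-0.016295, -0.038032)   from Y*(Ω₁)=(0.186529, -0.148534), Y(Ω₂)=(0.045899, -0.167342)
  term(m=+0) = (-0.149392, 0.000000)   from Y*(Ω₁)=(0.353584, -0.000000), Y(Ω₂)=(-0.422507, 0.000000)
  term(m=+1) = (-0.016295, 0.038032)   from Y*(Ω₁)=(-0.186529, -0.148534), Y(Ω₂)=(-0.045899, -0.167342)
Accumulated sum (-0.181981, 0.000000); after 4π/(2l+1) scaling, (-0.762280, 0.000000) ⇒ P_1 = -0.762280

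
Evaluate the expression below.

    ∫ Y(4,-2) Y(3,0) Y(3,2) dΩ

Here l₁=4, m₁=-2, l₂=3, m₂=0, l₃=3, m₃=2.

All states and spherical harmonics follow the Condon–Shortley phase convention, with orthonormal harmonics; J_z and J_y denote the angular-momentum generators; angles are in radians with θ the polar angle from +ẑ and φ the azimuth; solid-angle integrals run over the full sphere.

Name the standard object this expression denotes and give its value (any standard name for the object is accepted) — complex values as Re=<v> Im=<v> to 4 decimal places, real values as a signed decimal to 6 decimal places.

Gaunt coefficient, -0.044418

This is a Gaunt coefficient — the integral of a triple product of spherical harmonics over the sphere.
Rules hold: Σm=0, L=10 even, 1≤3≤7.
N = 9·7·7 = 441
Δ = 4!·4!·2!/11! = 1/34650
Racah Σ t=1..3: t=1:−1/72 t=2:+1/16 t=3:−1/72 = 5/144
⇒ 3j(4 3 3; 0 0 0)² = 2/77, sgn -1
Racah Σ t=2..3: t=2:+1/96 t=3:−1/72 = -1/288
⇒ 3j(4 3 3; -2 0 2)² = 1/462, sgn +1
4πI² = N·(3j₀)²·(3jₘ)² = 3/121
I = -1·√(0.0247934/4π) = -0.04441841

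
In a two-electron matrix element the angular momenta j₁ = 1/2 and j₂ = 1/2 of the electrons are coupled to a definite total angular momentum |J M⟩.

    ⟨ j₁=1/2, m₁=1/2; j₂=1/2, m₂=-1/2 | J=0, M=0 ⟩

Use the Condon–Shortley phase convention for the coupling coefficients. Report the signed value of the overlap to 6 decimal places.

+0.707107

triangle: 1!·0!·0!/2! = 1/2
(j±m)!: 1!·0!·0!·1!·0!·0! = 1
prefactor² = (2J+1)·Δ·N² = 1/2
  k=0: +1/(0!·1!·0!·0!·0!·0!) = 1
Σ = 1  ⇒  CG² = 1/2·1² = 1/2
CG = +√(1/2) = +0.707107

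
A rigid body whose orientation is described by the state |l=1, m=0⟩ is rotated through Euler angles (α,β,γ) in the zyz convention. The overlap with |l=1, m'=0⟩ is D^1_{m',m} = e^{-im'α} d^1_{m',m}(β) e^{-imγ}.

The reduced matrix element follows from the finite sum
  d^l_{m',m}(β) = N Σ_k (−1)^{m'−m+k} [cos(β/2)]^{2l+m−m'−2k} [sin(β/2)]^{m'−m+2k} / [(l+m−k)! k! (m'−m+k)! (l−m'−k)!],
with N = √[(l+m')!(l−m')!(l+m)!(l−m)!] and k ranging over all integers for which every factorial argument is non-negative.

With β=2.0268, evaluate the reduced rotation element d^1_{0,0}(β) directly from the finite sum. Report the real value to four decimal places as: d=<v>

d=-0.4404

d^1_{0,0}(β=2.0268) via the finite sum:
c=cos(2.026800/2)=0.528978, s=sin(2.026800/2)=0.848635; N=√[1·1·1·1]=1.000000
k: max(0,(0)−(0))=0 … min(1+(0),1−(0))=1
  k=0: (−1)^0·1.0000/(1)·0.5290^2·0.8486^0 = +0.279818
  k=1: (−1)^1·1.0000/(1)·0.5290^0·0.8486^2 = -0.720182
d^1_{0,0}(2.0268) = +0.279818 -0.720182 = -0.440364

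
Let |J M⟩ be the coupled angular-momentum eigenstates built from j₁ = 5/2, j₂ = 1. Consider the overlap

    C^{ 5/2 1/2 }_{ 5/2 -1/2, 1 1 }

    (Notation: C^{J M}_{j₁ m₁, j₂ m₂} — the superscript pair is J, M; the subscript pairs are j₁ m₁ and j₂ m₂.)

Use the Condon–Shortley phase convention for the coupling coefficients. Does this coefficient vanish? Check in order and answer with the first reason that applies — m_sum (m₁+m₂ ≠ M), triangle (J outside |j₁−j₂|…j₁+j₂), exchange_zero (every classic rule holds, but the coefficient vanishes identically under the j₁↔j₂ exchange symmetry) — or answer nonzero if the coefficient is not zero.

m-sum: m₁+m₂ = -1/2+1 = 1/2, M = 1/2  ✓
triangle: |j₁−j₂| = 3/2 ≤ J = 5/2 ≤ j₁+j₂ = 7/2  ✓
exchange: j₁≠j₂ or m₁≠m₂ — the exchange symmetry imposes no constraint here
value check: CG = −√(18/35) = -0.717137 ≠ 0

nonzero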